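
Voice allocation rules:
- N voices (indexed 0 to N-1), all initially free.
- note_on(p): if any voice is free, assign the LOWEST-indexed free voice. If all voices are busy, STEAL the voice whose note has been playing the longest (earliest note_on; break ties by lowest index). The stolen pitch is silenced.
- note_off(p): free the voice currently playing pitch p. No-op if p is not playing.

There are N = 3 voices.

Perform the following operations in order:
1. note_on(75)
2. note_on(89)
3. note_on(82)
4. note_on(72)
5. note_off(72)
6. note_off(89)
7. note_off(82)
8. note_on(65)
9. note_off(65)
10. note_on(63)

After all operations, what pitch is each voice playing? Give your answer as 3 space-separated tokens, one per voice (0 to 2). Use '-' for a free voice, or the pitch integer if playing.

Answer: 63 - -

Derivation:
Op 1: note_on(75): voice 0 is free -> assigned | voices=[75 - -]
Op 2: note_on(89): voice 1 is free -> assigned | voices=[75 89 -]
Op 3: note_on(82): voice 2 is free -> assigned | voices=[75 89 82]
Op 4: note_on(72): all voices busy, STEAL voice 0 (pitch 75, oldest) -> assign | voices=[72 89 82]
Op 5: note_off(72): free voice 0 | voices=[- 89 82]
Op 6: note_off(89): free voice 1 | voices=[- - 82]
Op 7: note_off(82): free voice 2 | voices=[- - -]
Op 8: note_on(65): voice 0 is free -> assigned | voices=[65 - -]
Op 9: note_off(65): free voice 0 | voices=[- - -]
Op 10: note_on(63): voice 0 is free -> assigned | voices=[63 - -]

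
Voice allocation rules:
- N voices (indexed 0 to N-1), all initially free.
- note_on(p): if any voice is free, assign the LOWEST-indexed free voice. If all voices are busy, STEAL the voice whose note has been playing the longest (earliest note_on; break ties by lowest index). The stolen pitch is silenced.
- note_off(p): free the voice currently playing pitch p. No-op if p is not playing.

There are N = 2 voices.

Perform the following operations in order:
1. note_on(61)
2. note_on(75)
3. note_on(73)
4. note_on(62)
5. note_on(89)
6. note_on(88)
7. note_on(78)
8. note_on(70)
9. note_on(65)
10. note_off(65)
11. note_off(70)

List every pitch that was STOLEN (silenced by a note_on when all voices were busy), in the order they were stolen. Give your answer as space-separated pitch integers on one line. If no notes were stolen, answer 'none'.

Answer: 61 75 73 62 89 88 78

Derivation:
Op 1: note_on(61): voice 0 is free -> assigned | voices=[61 -]
Op 2: note_on(75): voice 1 is free -> assigned | voices=[61 75]
Op 3: note_on(73): all voices busy, STEAL voice 0 (pitch 61, oldest) -> assign | voices=[73 75]
Op 4: note_on(62): all voices busy, STEAL voice 1 (pitch 75, oldest) -> assign | voices=[73 62]
Op 5: note_on(89): all voices busy, STEAL voice 0 (pitch 73, oldest) -> assign | voices=[89 62]
Op 6: note_on(88): all voices busy, STEAL voice 1 (pitch 62, oldest) -> assign | voices=[89 88]
Op 7: note_on(78): all voices busy, STEAL voice 0 (pitch 89, oldest) -> assign | voices=[78 88]
Op 8: note_on(70): all voices busy, STEAL voice 1 (pitch 88, oldest) -> assign | voices=[78 70]
Op 9: note_on(65): all voices busy, STEAL voice 0 (pitch 78, oldest) -> assign | voices=[65 70]
Op 10: note_off(65): free voice 0 | voices=[- 70]
Op 11: note_off(70): free voice 1 | voices=[- -]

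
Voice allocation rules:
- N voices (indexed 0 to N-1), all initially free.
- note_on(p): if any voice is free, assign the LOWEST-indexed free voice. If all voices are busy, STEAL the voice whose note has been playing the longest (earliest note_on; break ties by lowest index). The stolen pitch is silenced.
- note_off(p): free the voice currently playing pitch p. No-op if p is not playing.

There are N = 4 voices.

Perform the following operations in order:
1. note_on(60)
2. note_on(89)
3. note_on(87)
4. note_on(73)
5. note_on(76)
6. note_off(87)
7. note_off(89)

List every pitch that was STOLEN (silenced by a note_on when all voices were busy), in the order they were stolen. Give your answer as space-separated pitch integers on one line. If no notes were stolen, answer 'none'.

Answer: 60

Derivation:
Op 1: note_on(60): voice 0 is free -> assigned | voices=[60 - - -]
Op 2: note_on(89): voice 1 is free -> assigned | voices=[60 89 - -]
Op 3: note_on(87): voice 2 is free -> assigned | voices=[60 89 87 -]
Op 4: note_on(73): voice 3 is free -> assigned | voices=[60 89 87 73]
Op 5: note_on(76): all voices busy, STEAL voice 0 (pitch 60, oldest) -> assign | voices=[76 89 87 73]
Op 6: note_off(87): free voice 2 | voices=[76 89 - 73]
Op 7: note_off(89): free voice 1 | voices=[76 - - 73]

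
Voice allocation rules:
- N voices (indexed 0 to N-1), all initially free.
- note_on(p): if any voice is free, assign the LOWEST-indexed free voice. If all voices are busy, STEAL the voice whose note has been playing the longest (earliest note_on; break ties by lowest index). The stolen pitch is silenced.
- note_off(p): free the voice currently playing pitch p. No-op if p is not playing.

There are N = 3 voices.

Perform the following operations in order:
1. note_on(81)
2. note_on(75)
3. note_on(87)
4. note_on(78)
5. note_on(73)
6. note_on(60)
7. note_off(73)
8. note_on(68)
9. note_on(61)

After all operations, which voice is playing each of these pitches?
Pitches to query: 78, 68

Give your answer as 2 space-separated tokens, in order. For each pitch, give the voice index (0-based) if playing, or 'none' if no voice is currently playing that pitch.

Op 1: note_on(81): voice 0 is free -> assigned | voices=[81 - -]
Op 2: note_on(75): voice 1 is free -> assigned | voices=[81 75 -]
Op 3: note_on(87): voice 2 is free -> assigned | voices=[81 75 87]
Op 4: note_on(78): all voices busy, STEAL voice 0 (pitch 81, oldest) -> assign | voices=[78 75 87]
Op 5: note_on(73): all voices busy, STEAL voice 1 (pitch 75, oldest) -> assign | voices=[78 73 87]
Op 6: note_on(60): all voices busy, STEAL voice 2 (pitch 87, oldest) -> assign | voices=[78 73 60]
Op 7: note_off(73): free voice 1 | voices=[78 - 60]
Op 8: note_on(68): voice 1 is free -> assigned | voices=[78 68 60]
Op 9: note_on(61): all voices busy, STEAL voice 0 (pitch 78, oldest) -> assign | voices=[61 68 60]

Answer: none 1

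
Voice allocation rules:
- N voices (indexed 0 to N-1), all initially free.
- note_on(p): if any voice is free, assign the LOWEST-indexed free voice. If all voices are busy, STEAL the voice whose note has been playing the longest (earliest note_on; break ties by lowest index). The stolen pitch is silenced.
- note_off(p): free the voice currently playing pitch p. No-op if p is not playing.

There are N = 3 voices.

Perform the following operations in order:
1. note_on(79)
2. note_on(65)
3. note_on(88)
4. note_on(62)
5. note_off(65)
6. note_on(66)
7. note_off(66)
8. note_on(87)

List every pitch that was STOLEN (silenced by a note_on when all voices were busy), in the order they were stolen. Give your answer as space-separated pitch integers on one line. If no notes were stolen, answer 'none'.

Answer: 79

Derivation:
Op 1: note_on(79): voice 0 is free -> assigned | voices=[79 - -]
Op 2: note_on(65): voice 1 is free -> assigned | voices=[79 65 -]
Op 3: note_on(88): voice 2 is free -> assigned | voices=[79 65 88]
Op 4: note_on(62): all voices busy, STEAL voice 0 (pitch 79, oldest) -> assign | voices=[62 65 88]
Op 5: note_off(65): free voice 1 | voices=[62 - 88]
Op 6: note_on(66): voice 1 is free -> assigned | voices=[62 66 88]
Op 7: note_off(66): free voice 1 | voices=[62 - 88]
Op 8: note_on(87): voice 1 is free -> assigned | voices=[62 87 88]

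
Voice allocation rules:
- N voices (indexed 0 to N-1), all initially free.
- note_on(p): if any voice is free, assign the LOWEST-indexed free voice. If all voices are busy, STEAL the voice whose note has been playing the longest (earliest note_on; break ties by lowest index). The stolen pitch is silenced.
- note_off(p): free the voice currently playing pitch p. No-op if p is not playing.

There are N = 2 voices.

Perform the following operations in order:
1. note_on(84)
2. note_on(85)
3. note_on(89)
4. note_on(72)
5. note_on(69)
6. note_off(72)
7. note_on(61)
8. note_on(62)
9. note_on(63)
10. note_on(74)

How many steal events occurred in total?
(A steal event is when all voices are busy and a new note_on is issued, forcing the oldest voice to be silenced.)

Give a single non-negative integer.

Answer: 6

Derivation:
Op 1: note_on(84): voice 0 is free -> assigned | voices=[84 -]
Op 2: note_on(85): voice 1 is free -> assigned | voices=[84 85]
Op 3: note_on(89): all voices busy, STEAL voice 0 (pitch 84, oldest) -> assign | voices=[89 85]
Op 4: note_on(72): all voices busy, STEAL voice 1 (pitch 85, oldest) -> assign | voices=[89 72]
Op 5: note_on(69): all voices busy, STEAL voice 0 (pitch 89, oldest) -> assign | voices=[69 72]
Op 6: note_off(72): free voice 1 | voices=[69 -]
Op 7: note_on(61): voice 1 is free -> assigned | voices=[69 61]
Op 8: note_on(62): all voices busy, STEAL voice 0 (pitch 69, oldest) -> assign | voices=[62 61]
Op 9: note_on(63): all voices busy, STEAL voice 1 (pitch 61, oldest) -> assign | voices=[62 63]
Op 10: note_on(74): all voices busy, STEAL voice 0 (pitch 62, oldest) -> assign | voices=[74 63]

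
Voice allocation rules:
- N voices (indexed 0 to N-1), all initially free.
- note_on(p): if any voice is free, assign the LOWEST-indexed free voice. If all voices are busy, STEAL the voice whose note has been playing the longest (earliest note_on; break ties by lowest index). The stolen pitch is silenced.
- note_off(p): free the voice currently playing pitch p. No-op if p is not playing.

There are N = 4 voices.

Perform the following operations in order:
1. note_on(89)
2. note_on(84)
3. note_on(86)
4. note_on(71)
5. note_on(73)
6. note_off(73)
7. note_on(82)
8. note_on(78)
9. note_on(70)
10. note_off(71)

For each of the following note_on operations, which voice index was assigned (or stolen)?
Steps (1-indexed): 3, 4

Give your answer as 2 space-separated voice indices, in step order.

Answer: 2 3

Derivation:
Op 1: note_on(89): voice 0 is free -> assigned | voices=[89 - - -]
Op 2: note_on(84): voice 1 is free -> assigned | voices=[89 84 - -]
Op 3: note_on(86): voice 2 is free -> assigned | voices=[89 84 86 -]
Op 4: note_on(71): voice 3 is free -> assigned | voices=[89 84 86 71]
Op 5: note_on(73): all voices busy, STEAL voice 0 (pitch 89, oldest) -> assign | voices=[73 84 86 71]
Op 6: note_off(73): free voice 0 | voices=[- 84 86 71]
Op 7: note_on(82): voice 0 is free -> assigned | voices=[82 84 86 71]
Op 8: note_on(78): all voices busy, STEAL voice 1 (pitch 84, oldest) -> assign | voices=[82 78 86 71]
Op 9: note_on(70): all voices busy, STEAL voice 2 (pitch 86, oldest) -> assign | voices=[82 78 70 71]
Op 10: note_off(71): free voice 3 | voices=[82 78 70 -]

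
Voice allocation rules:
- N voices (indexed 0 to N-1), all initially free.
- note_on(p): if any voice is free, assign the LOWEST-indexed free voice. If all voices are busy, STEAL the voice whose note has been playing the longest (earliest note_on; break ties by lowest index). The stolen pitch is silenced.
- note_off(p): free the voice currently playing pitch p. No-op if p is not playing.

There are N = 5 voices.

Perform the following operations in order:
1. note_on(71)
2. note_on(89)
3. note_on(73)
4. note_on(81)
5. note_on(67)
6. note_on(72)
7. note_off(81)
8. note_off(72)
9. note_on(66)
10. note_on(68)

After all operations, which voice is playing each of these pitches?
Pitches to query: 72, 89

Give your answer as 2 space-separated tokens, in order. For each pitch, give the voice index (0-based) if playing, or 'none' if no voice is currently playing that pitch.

Op 1: note_on(71): voice 0 is free -> assigned | voices=[71 - - - -]
Op 2: note_on(89): voice 1 is free -> assigned | voices=[71 89 - - -]
Op 3: note_on(73): voice 2 is free -> assigned | voices=[71 89 73 - -]
Op 4: note_on(81): voice 3 is free -> assigned | voices=[71 89 73 81 -]
Op 5: note_on(67): voice 4 is free -> assigned | voices=[71 89 73 81 67]
Op 6: note_on(72): all voices busy, STEAL voice 0 (pitch 71, oldest) -> assign | voices=[72 89 73 81 67]
Op 7: note_off(81): free voice 3 | voices=[72 89 73 - 67]
Op 8: note_off(72): free voice 0 | voices=[- 89 73 - 67]
Op 9: note_on(66): voice 0 is free -> assigned | voices=[66 89 73 - 67]
Op 10: note_on(68): voice 3 is free -> assigned | voices=[66 89 73 68 67]

Answer: none 1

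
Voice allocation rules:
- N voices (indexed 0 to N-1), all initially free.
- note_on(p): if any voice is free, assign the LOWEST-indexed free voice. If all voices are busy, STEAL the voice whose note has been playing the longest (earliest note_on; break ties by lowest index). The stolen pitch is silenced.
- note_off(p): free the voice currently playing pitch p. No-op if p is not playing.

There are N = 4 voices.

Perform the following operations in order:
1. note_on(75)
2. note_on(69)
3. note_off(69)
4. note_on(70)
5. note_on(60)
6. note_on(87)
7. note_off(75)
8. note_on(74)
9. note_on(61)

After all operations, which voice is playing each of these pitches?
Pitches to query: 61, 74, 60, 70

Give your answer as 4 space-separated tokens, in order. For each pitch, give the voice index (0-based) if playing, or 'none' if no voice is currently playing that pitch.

Answer: 1 0 2 none

Derivation:
Op 1: note_on(75): voice 0 is free -> assigned | voices=[75 - - -]
Op 2: note_on(69): voice 1 is free -> assigned | voices=[75 69 - -]
Op 3: note_off(69): free voice 1 | voices=[75 - - -]
Op 4: note_on(70): voice 1 is free -> assigned | voices=[75 70 - -]
Op 5: note_on(60): voice 2 is free -> assigned | voices=[75 70 60 -]
Op 6: note_on(87): voice 3 is free -> assigned | voices=[75 70 60 87]
Op 7: note_off(75): free voice 0 | voices=[- 70 60 87]
Op 8: note_on(74): voice 0 is free -> assigned | voices=[74 70 60 87]
Op 9: note_on(61): all voices busy, STEAL voice 1 (pitch 70, oldest) -> assign | voices=[74 61 60 87]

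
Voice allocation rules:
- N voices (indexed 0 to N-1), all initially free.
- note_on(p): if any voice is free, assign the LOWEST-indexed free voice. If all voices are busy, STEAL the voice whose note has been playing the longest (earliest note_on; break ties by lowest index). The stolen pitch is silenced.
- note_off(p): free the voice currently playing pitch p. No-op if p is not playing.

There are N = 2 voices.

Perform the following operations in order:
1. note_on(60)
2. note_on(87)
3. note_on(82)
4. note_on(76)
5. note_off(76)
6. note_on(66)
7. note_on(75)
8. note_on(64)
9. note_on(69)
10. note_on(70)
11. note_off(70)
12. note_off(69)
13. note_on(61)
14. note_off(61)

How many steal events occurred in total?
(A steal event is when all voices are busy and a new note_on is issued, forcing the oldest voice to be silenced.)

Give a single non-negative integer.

Answer: 6

Derivation:
Op 1: note_on(60): voice 0 is free -> assigned | voices=[60 -]
Op 2: note_on(87): voice 1 is free -> assigned | voices=[60 87]
Op 3: note_on(82): all voices busy, STEAL voice 0 (pitch 60, oldest) -> assign | voices=[82 87]
Op 4: note_on(76): all voices busy, STEAL voice 1 (pitch 87, oldest) -> assign | voices=[82 76]
Op 5: note_off(76): free voice 1 | voices=[82 -]
Op 6: note_on(66): voice 1 is free -> assigned | voices=[82 66]
Op 7: note_on(75): all voices busy, STEAL voice 0 (pitch 82, oldest) -> assign | voices=[75 66]
Op 8: note_on(64): all voices busy, STEAL voice 1 (pitch 66, oldest) -> assign | voices=[75 64]
Op 9: note_on(69): all voices busy, STEAL voice 0 (pitch 75, oldest) -> assign | voices=[69 64]
Op 10: note_on(70): all voices busy, STEAL voice 1 (pitch 64, oldest) -> assign | voices=[69 70]
Op 11: note_off(70): free voice 1 | voices=[69 -]
Op 12: note_off(69): free voice 0 | voices=[- -]
Op 13: note_on(61): voice 0 is free -> assigned | voices=[61 -]
Op 14: note_off(61): free voice 0 | voices=[- -]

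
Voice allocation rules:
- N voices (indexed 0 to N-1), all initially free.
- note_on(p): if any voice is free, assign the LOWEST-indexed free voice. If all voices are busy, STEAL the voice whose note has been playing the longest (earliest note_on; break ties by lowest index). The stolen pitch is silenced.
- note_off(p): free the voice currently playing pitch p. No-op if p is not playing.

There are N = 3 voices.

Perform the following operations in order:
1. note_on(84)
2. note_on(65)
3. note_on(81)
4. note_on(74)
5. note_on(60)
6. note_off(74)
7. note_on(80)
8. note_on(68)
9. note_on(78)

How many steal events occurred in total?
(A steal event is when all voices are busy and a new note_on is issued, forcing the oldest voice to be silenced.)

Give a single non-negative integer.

Op 1: note_on(84): voice 0 is free -> assigned | voices=[84 - -]
Op 2: note_on(65): voice 1 is free -> assigned | voices=[84 65 -]
Op 3: note_on(81): voice 2 is free -> assigned | voices=[84 65 81]
Op 4: note_on(74): all voices busy, STEAL voice 0 (pitch 84, oldest) -> assign | voices=[74 65 81]
Op 5: note_on(60): all voices busy, STEAL voice 1 (pitch 65, oldest) -> assign | voices=[74 60 81]
Op 6: note_off(74): free voice 0 | voices=[- 60 81]
Op 7: note_on(80): voice 0 is free -> assigned | voices=[80 60 81]
Op 8: note_on(68): all voices busy, STEAL voice 2 (pitch 81, oldest) -> assign | voices=[80 60 68]
Op 9: note_on(78): all voices busy, STEAL voice 1 (pitch 60, oldest) -> assign | voices=[80 78 68]

Answer: 4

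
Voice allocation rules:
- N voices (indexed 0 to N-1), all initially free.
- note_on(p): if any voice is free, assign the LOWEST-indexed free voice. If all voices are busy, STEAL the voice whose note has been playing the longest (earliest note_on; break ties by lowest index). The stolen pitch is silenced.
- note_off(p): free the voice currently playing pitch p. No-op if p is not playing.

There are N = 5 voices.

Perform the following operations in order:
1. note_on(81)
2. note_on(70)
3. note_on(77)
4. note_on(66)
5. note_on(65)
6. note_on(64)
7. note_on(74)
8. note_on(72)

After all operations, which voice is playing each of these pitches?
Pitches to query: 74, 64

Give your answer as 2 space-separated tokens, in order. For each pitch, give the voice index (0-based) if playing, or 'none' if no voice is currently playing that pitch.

Op 1: note_on(81): voice 0 is free -> assigned | voices=[81 - - - -]
Op 2: note_on(70): voice 1 is free -> assigned | voices=[81 70 - - -]
Op 3: note_on(77): voice 2 is free -> assigned | voices=[81 70 77 - -]
Op 4: note_on(66): voice 3 is free -> assigned | voices=[81 70 77 66 -]
Op 5: note_on(65): voice 4 is free -> assigned | voices=[81 70 77 66 65]
Op 6: note_on(64): all voices busy, STEAL voice 0 (pitch 81, oldest) -> assign | voices=[64 70 77 66 65]
Op 7: note_on(74): all voices busy, STEAL voice 1 (pitch 70, oldest) -> assign | voices=[64 74 77 66 65]
Op 8: note_on(72): all voices busy, STEAL voice 2 (pitch 77, oldest) -> assign | voices=[64 74 72 66 65]

Answer: 1 0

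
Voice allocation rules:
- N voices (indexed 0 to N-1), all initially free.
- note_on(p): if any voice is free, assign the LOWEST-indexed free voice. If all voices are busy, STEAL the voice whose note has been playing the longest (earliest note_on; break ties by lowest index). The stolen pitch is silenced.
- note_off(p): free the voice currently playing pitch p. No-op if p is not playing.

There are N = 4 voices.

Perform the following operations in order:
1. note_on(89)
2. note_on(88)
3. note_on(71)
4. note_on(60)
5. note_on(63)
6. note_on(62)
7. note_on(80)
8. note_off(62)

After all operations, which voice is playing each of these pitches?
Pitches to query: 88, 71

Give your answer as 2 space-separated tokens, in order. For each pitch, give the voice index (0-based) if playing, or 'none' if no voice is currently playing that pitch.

Op 1: note_on(89): voice 0 is free -> assigned | voices=[89 - - -]
Op 2: note_on(88): voice 1 is free -> assigned | voices=[89 88 - -]
Op 3: note_on(71): voice 2 is free -> assigned | voices=[89 88 71 -]
Op 4: note_on(60): voice 3 is free -> assigned | voices=[89 88 71 60]
Op 5: note_on(63): all voices busy, STEAL voice 0 (pitch 89, oldest) -> assign | voices=[63 88 71 60]
Op 6: note_on(62): all voices busy, STEAL voice 1 (pitch 88, oldest) -> assign | voices=[63 62 71 60]
Op 7: note_on(80): all voices busy, STEAL voice 2 (pitch 71, oldest) -> assign | voices=[63 62 80 60]
Op 8: note_off(62): free voice 1 | voices=[63 - 80 60]

Answer: none none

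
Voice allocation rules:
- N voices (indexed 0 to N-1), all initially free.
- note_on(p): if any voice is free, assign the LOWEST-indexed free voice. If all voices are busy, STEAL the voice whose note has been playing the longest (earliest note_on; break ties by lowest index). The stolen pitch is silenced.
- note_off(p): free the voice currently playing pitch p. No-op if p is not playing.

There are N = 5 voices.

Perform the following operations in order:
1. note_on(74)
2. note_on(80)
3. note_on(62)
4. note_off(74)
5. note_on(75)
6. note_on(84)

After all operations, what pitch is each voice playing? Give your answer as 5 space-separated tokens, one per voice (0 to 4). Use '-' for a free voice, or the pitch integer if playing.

Op 1: note_on(74): voice 0 is free -> assigned | voices=[74 - - - -]
Op 2: note_on(80): voice 1 is free -> assigned | voices=[74 80 - - -]
Op 3: note_on(62): voice 2 is free -> assigned | voices=[74 80 62 - -]
Op 4: note_off(74): free voice 0 | voices=[- 80 62 - -]
Op 5: note_on(75): voice 0 is free -> assigned | voices=[75 80 62 - -]
Op 6: note_on(84): voice 3 is free -> assigned | voices=[75 80 62 84 -]

Answer: 75 80 62 84 -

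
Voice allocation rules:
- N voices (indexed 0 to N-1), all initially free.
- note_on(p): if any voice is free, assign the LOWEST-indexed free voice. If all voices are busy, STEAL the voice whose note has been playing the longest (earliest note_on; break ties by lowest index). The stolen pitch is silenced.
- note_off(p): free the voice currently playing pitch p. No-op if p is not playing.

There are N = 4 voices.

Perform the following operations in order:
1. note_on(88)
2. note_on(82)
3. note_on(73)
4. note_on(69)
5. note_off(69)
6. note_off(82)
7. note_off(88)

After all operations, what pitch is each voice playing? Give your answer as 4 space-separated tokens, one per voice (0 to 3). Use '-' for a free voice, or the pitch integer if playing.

Answer: - - 73 -

Derivation:
Op 1: note_on(88): voice 0 is free -> assigned | voices=[88 - - -]
Op 2: note_on(82): voice 1 is free -> assigned | voices=[88 82 - -]
Op 3: note_on(73): voice 2 is free -> assigned | voices=[88 82 73 -]
Op 4: note_on(69): voice 3 is free -> assigned | voices=[88 82 73 69]
Op 5: note_off(69): free voice 3 | voices=[88 82 73 -]
Op 6: note_off(82): free voice 1 | voices=[88 - 73 -]
Op 7: note_off(88): free voice 0 | voices=[- - 73 -]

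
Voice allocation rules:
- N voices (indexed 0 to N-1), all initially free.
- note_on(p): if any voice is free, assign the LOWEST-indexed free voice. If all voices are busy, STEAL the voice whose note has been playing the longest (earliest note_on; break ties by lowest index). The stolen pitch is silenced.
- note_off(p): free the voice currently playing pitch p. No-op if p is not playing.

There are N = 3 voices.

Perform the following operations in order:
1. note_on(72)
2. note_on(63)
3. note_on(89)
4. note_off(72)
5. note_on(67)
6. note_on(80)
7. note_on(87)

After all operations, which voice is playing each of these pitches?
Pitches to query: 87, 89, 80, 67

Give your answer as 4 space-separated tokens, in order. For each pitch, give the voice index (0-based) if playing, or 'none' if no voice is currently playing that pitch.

Answer: 2 none 1 0

Derivation:
Op 1: note_on(72): voice 0 is free -> assigned | voices=[72 - -]
Op 2: note_on(63): voice 1 is free -> assigned | voices=[72 63 -]
Op 3: note_on(89): voice 2 is free -> assigned | voices=[72 63 89]
Op 4: note_off(72): free voice 0 | voices=[- 63 89]
Op 5: note_on(67): voice 0 is free -> assigned | voices=[67 63 89]
Op 6: note_on(80): all voices busy, STEAL voice 1 (pitch 63, oldest) -> assign | voices=[67 80 89]
Op 7: note_on(87): all voices busy, STEAL voice 2 (pitch 89, oldest) -> assign | voices=[67 80 87]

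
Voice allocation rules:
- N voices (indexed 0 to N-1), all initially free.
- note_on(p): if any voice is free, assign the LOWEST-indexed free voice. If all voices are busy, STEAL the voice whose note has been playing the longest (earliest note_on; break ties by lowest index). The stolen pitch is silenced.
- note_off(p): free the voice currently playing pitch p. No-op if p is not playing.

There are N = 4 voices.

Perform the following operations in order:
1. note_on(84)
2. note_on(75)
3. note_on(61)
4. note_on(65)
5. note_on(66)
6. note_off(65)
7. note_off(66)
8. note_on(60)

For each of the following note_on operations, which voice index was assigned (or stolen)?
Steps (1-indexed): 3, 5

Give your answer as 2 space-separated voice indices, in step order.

Op 1: note_on(84): voice 0 is free -> assigned | voices=[84 - - -]
Op 2: note_on(75): voice 1 is free -> assigned | voices=[84 75 - -]
Op 3: note_on(61): voice 2 is free -> assigned | voices=[84 75 61 -]
Op 4: note_on(65): voice 3 is free -> assigned | voices=[84 75 61 65]
Op 5: note_on(66): all voices busy, STEAL voice 0 (pitch 84, oldest) -> assign | voices=[66 75 61 65]
Op 6: note_off(65): free voice 3 | voices=[66 75 61 -]
Op 7: note_off(66): free voice 0 | voices=[- 75 61 -]
Op 8: note_on(60): voice 0 is free -> assigned | voices=[60 75 61 -]

Answer: 2 0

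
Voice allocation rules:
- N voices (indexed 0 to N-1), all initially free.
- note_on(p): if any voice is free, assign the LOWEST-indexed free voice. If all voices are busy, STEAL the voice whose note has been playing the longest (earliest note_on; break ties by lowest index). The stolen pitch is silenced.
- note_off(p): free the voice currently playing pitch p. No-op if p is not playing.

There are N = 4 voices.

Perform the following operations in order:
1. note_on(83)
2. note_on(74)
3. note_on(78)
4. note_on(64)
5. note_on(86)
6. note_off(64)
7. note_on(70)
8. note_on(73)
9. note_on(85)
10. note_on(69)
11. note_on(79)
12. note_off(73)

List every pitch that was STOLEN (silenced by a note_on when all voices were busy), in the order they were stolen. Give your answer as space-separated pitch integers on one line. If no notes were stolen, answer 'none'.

Op 1: note_on(83): voice 0 is free -> assigned | voices=[83 - - -]
Op 2: note_on(74): voice 1 is free -> assigned | voices=[83 74 - -]
Op 3: note_on(78): voice 2 is free -> assigned | voices=[83 74 78 -]
Op 4: note_on(64): voice 3 is free -> assigned | voices=[83 74 78 64]
Op 5: note_on(86): all voices busy, STEAL voice 0 (pitch 83, oldest) -> assign | voices=[86 74 78 64]
Op 6: note_off(64): free voice 3 | voices=[86 74 78 -]
Op 7: note_on(70): voice 3 is free -> assigned | voices=[86 74 78 70]
Op 8: note_on(73): all voices busy, STEAL voice 1 (pitch 74, oldest) -> assign | voices=[86 73 78 70]
Op 9: note_on(85): all voices busy, STEAL voice 2 (pitch 78, oldest) -> assign | voices=[86 73 85 70]
Op 10: note_on(69): all voices busy, STEAL voice 0 (pitch 86, oldest) -> assign | voices=[69 73 85 70]
Op 11: note_on(79): all voices busy, STEAL voice 3 (pitch 70, oldest) -> assign | voices=[69 73 85 79]
Op 12: note_off(73): free voice 1 | voices=[69 - 85 79]

Answer: 83 74 78 86 70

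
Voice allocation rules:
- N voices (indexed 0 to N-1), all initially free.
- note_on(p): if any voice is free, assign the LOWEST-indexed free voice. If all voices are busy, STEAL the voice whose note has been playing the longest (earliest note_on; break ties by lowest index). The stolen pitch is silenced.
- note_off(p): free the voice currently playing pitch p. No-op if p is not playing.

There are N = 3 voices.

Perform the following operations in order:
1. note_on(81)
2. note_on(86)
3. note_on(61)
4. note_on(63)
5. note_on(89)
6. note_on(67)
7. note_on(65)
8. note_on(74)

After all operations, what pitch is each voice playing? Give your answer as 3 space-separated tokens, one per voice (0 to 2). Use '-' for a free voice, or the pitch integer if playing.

Op 1: note_on(81): voice 0 is free -> assigned | voices=[81 - -]
Op 2: note_on(86): voice 1 is free -> assigned | voices=[81 86 -]
Op 3: note_on(61): voice 2 is free -> assigned | voices=[81 86 61]
Op 4: note_on(63): all voices busy, STEAL voice 0 (pitch 81, oldest) -> assign | voices=[63 86 61]
Op 5: note_on(89): all voices busy, STEAL voice 1 (pitch 86, oldest) -> assign | voices=[63 89 61]
Op 6: note_on(67): all voices busy, STEAL voice 2 (pitch 61, oldest) -> assign | voices=[63 89 67]
Op 7: note_on(65): all voices busy, STEAL voice 0 (pitch 63, oldest) -> assign | voices=[65 89 67]
Op 8: note_on(74): all voices busy, STEAL voice 1 (pitch 89, oldest) -> assign | voices=[65 74 67]

Answer: 65 74 67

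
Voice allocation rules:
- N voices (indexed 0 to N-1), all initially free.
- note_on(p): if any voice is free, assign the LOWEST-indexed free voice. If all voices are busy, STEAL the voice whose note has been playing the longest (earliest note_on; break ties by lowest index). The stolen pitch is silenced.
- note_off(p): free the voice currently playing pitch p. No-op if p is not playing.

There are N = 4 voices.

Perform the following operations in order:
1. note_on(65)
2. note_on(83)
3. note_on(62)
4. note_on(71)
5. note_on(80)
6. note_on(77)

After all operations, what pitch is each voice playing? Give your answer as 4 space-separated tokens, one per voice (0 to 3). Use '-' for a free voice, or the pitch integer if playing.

Op 1: note_on(65): voice 0 is free -> assigned | voices=[65 - - -]
Op 2: note_on(83): voice 1 is free -> assigned | voices=[65 83 - -]
Op 3: note_on(62): voice 2 is free -> assigned | voices=[65 83 62 -]
Op 4: note_on(71): voice 3 is free -> assigned | voices=[65 83 62 71]
Op 5: note_on(80): all voices busy, STEAL voice 0 (pitch 65, oldest) -> assign | voices=[80 83 62 71]
Op 6: note_on(77): all voices busy, STEAL voice 1 (pitch 83, oldest) -> assign | voices=[80 77 62 71]

Answer: 80 77 62 71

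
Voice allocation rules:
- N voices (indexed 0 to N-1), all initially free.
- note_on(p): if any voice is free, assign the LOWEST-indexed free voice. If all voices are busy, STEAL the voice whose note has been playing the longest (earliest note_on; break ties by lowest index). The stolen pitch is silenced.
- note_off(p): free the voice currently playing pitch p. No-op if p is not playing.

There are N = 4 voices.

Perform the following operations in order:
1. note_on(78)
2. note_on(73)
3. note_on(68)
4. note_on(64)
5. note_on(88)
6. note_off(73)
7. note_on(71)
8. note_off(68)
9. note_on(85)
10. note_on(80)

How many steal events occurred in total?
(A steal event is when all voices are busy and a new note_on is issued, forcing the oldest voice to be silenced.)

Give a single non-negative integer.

Answer: 2

Derivation:
Op 1: note_on(78): voice 0 is free -> assigned | voices=[78 - - -]
Op 2: note_on(73): voice 1 is free -> assigned | voices=[78 73 - -]
Op 3: note_on(68): voice 2 is free -> assigned | voices=[78 73 68 -]
Op 4: note_on(64): voice 3 is free -> assigned | voices=[78 73 68 64]
Op 5: note_on(88): all voices busy, STEAL voice 0 (pitch 78, oldest) -> assign | voices=[88 73 68 64]
Op 6: note_off(73): free voice 1 | voices=[88 - 68 64]
Op 7: note_on(71): voice 1 is free -> assigned | voices=[88 71 68 64]
Op 8: note_off(68): free voice 2 | voices=[88 71 - 64]
Op 9: note_on(85): voice 2 is free -> assigned | voices=[88 71 85 64]
Op 10: note_on(80): all voices busy, STEAL voice 3 (pitch 64, oldest) -> assign | voices=[88 71 85 80]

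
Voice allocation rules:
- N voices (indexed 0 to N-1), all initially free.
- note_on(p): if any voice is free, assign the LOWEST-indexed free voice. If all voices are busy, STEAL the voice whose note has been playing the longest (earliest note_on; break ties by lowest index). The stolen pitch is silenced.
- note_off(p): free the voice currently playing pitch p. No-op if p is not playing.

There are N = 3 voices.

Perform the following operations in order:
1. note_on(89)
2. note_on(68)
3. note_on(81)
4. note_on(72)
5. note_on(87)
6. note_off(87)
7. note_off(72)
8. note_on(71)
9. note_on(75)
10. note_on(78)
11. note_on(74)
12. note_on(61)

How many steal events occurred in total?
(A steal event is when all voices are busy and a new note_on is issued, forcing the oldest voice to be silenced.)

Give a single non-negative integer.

Answer: 5

Derivation:
Op 1: note_on(89): voice 0 is free -> assigned | voices=[89 - -]
Op 2: note_on(68): voice 1 is free -> assigned | voices=[89 68 -]
Op 3: note_on(81): voice 2 is free -> assigned | voices=[89 68 81]
Op 4: note_on(72): all voices busy, STEAL voice 0 (pitch 89, oldest) -> assign | voices=[72 68 81]
Op 5: note_on(87): all voices busy, STEAL voice 1 (pitch 68, oldest) -> assign | voices=[72 87 81]
Op 6: note_off(87): free voice 1 | voices=[72 - 81]
Op 7: note_off(72): free voice 0 | voices=[- - 81]
Op 8: note_on(71): voice 0 is free -> assigned | voices=[71 - 81]
Op 9: note_on(75): voice 1 is free -> assigned | voices=[71 75 81]
Op 10: note_on(78): all voices busy, STEAL voice 2 (pitch 81, oldest) -> assign | voices=[71 75 78]
Op 11: note_on(74): all voices busy, STEAL voice 0 (pitch 71, oldest) -> assign | voices=[74 75 78]
Op 12: note_on(61): all voices busy, STEAL voice 1 (pitch 75, oldest) -> assign | voices=[74 61 78]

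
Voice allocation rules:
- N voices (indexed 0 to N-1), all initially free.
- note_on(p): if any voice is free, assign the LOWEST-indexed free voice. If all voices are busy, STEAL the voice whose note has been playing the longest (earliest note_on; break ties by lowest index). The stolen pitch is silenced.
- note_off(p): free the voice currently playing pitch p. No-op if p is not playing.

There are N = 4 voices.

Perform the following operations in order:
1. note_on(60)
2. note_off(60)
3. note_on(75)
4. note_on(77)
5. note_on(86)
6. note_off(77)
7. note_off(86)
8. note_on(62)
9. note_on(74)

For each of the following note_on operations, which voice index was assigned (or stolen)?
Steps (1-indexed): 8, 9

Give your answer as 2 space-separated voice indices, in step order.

Op 1: note_on(60): voice 0 is free -> assigned | voices=[60 - - -]
Op 2: note_off(60): free voice 0 | voices=[- - - -]
Op 3: note_on(75): voice 0 is free -> assigned | voices=[75 - - -]
Op 4: note_on(77): voice 1 is free -> assigned | voices=[75 77 - -]
Op 5: note_on(86): voice 2 is free -> assigned | voices=[75 77 86 -]
Op 6: note_off(77): free voice 1 | voices=[75 - 86 -]
Op 7: note_off(86): free voice 2 | voices=[75 - - -]
Op 8: note_on(62): voice 1 is free -> assigned | voices=[75 62 - -]
Op 9: note_on(74): voice 2 is free -> assigned | voices=[75 62 74 -]

Answer: 1 2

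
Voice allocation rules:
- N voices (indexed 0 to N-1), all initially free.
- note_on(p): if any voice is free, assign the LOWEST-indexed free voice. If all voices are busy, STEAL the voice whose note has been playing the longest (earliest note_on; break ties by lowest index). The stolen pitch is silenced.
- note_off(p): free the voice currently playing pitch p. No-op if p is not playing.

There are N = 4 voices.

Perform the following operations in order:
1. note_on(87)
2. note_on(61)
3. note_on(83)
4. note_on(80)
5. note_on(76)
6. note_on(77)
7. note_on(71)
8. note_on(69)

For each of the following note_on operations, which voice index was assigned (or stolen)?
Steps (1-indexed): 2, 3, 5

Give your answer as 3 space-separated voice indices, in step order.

Answer: 1 2 0

Derivation:
Op 1: note_on(87): voice 0 is free -> assigned | voices=[87 - - -]
Op 2: note_on(61): voice 1 is free -> assigned | voices=[87 61 - -]
Op 3: note_on(83): voice 2 is free -> assigned | voices=[87 61 83 -]
Op 4: note_on(80): voice 3 is free -> assigned | voices=[87 61 83 80]
Op 5: note_on(76): all voices busy, STEAL voice 0 (pitch 87, oldest) -> assign | voices=[76 61 83 80]
Op 6: note_on(77): all voices busy, STEAL voice 1 (pitch 61, oldest) -> assign | voices=[76 77 83 80]
Op 7: note_on(71): all voices busy, STEAL voice 2 (pitch 83, oldest) -> assign | voices=[76 77 71 80]
Op 8: note_on(69): all voices busy, STEAL voice 3 (pitch 80, oldest) -> assign | voices=[76 77 71 69]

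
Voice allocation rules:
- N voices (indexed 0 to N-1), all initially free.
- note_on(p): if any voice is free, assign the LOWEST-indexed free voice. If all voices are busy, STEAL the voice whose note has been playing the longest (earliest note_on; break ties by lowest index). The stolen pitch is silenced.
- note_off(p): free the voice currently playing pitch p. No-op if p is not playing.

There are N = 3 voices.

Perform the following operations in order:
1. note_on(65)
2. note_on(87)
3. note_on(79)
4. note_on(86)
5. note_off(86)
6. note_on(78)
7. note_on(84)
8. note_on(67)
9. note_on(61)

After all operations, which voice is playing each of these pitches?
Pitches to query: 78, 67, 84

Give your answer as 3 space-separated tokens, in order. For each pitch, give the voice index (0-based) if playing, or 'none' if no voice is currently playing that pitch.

Answer: none 2 1

Derivation:
Op 1: note_on(65): voice 0 is free -> assigned | voices=[65 - -]
Op 2: note_on(87): voice 1 is free -> assigned | voices=[65 87 -]
Op 3: note_on(79): voice 2 is free -> assigned | voices=[65 87 79]
Op 4: note_on(86): all voices busy, STEAL voice 0 (pitch 65, oldest) -> assign | voices=[86 87 79]
Op 5: note_off(86): free voice 0 | voices=[- 87 79]
Op 6: note_on(78): voice 0 is free -> assigned | voices=[78 87 79]
Op 7: note_on(84): all voices busy, STEAL voice 1 (pitch 87, oldest) -> assign | voices=[78 84 79]
Op 8: note_on(67): all voices busy, STEAL voice 2 (pitch 79, oldest) -> assign | voices=[78 84 67]
Op 9: note_on(61): all voices busy, STEAL voice 0 (pitch 78, oldest) -> assign | voices=[61 84 67]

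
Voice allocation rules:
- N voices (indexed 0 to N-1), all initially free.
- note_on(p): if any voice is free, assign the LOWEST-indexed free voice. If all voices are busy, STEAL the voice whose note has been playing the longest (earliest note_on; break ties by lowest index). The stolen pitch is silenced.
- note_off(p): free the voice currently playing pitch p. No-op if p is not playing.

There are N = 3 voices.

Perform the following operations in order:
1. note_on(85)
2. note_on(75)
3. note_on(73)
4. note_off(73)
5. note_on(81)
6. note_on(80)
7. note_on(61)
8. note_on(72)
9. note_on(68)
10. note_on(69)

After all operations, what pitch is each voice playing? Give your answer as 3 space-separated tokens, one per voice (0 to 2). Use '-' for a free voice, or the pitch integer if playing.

Answer: 68 69 72

Derivation:
Op 1: note_on(85): voice 0 is free -> assigned | voices=[85 - -]
Op 2: note_on(75): voice 1 is free -> assigned | voices=[85 75 -]
Op 3: note_on(73): voice 2 is free -> assigned | voices=[85 75 73]
Op 4: note_off(73): free voice 2 | voices=[85 75 -]
Op 5: note_on(81): voice 2 is free -> assigned | voices=[85 75 81]
Op 6: note_on(80): all voices busy, STEAL voice 0 (pitch 85, oldest) -> assign | voices=[80 75 81]
Op 7: note_on(61): all voices busy, STEAL voice 1 (pitch 75, oldest) -> assign | voices=[80 61 81]
Op 8: note_on(72): all voices busy, STEAL voice 2 (pitch 81, oldest) -> assign | voices=[80 61 72]
Op 9: note_on(68): all voices busy, STEAL voice 0 (pitch 80, oldest) -> assign | voices=[68 61 72]
Op 10: note_on(69): all voices busy, STEAL voice 1 (pitch 61, oldest) -> assign | voices=[68 69 72]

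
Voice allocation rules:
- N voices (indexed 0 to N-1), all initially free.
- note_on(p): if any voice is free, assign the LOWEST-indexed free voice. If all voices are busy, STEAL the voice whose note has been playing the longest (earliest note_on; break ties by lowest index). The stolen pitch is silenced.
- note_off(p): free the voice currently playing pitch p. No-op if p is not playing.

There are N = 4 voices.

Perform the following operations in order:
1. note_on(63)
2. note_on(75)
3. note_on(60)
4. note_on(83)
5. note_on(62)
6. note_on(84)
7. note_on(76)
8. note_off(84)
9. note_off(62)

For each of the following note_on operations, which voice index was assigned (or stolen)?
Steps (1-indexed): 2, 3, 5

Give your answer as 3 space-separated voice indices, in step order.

Answer: 1 2 0

Derivation:
Op 1: note_on(63): voice 0 is free -> assigned | voices=[63 - - -]
Op 2: note_on(75): voice 1 is free -> assigned | voices=[63 75 - -]
Op 3: note_on(60): voice 2 is free -> assigned | voices=[63 75 60 -]
Op 4: note_on(83): voice 3 is free -> assigned | voices=[63 75 60 83]
Op 5: note_on(62): all voices busy, STEAL voice 0 (pitch 63, oldest) -> assign | voices=[62 75 60 83]
Op 6: note_on(84): all voices busy, STEAL voice 1 (pitch 75, oldest) -> assign | voices=[62 84 60 83]
Op 7: note_on(76): all voices busy, STEAL voice 2 (pitch 60, oldest) -> assign | voices=[62 84 76 83]
Op 8: note_off(84): free voice 1 | voices=[62 - 76 83]
Op 9: note_off(62): free voice 0 | voices=[- - 76 83]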